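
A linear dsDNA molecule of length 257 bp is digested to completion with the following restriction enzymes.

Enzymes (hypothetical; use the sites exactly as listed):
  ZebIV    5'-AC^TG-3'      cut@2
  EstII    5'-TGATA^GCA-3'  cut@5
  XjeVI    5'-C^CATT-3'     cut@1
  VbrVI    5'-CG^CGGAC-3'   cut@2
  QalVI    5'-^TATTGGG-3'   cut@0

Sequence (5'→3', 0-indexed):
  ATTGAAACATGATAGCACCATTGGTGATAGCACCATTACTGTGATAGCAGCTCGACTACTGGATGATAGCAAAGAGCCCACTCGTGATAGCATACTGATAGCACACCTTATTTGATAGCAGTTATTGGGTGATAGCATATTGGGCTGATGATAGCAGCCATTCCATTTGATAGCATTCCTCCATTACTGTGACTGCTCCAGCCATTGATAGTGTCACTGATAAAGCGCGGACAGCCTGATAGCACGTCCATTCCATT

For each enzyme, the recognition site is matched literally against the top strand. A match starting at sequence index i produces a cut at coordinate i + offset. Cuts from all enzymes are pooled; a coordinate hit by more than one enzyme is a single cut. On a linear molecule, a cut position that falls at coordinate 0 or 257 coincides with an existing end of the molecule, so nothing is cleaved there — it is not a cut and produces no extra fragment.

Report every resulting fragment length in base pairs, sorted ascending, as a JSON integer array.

Site scan:
  ZebIV (ACTG, off=2): starts [37, 57, 93, 185, 191, 215] → cuts [39, 59, 95, 187, 193, 217]
  EstII (TGATAGCA, off=5): starts [9, 24, 41, 63, 84, 95, 112, 129, 148, 167, 236] → cuts [14, 29, 46, 68, 89, 100, 117, 134, 153, 172, 241]
  XjeVI (CCATT, off=1): starts [17, 32, 157, 162, 180, 201, 247, 252] → cuts [18, 33, 158, 163, 181, 202, 248, 253]
  VbrVI (CGCGGAC, off=2): starts [225] → cuts [227]
  QalVI (TATTGGG, off=0): starts [122, 137] → cuts [122, 137]

All cut coordinates (distinct, sorted): [14, 18, 29, 33, 39, 46, 59, 68, 89, 95, 100, 117, 122, 134, 137, 153, 158, 163, 172, 181, 187, 193, 202, 217, 227, 241, 248, 253]

Fragments:
  [0,14): 14 bp
  [14,18): 4 bp
  [18,29): 11 bp
  [29,33): 4 bp
  [33,39): 6 bp
  [39,46): 7 bp
  [46,59): 13 bp
  [59,68): 9 bp
  [68,89): 21 bp
  [89,95): 6 bp
  [95,100): 5 bp
  [100,117): 17 bp
  [117,122): 5 bp
  [122,134): 12 bp
  [134,137): 3 bp
  [137,153): 16 bp
  [153,158): 5 bp
  [158,163): 5 bp
  [163,172): 9 bp
  [172,181): 9 bp
  [181,187): 6 bp
  [187,193): 6 bp
  [193,202): 9 bp
  [202,217): 15 bp
  [217,227): 10 bp
  [227,241): 14 bp
  [241,248): 7 bp
  [248,253): 5 bp
  [253,257): 4 bp

[3,4,4,4,5,5,5,5,5,6,6,6,6,7,7,9,9,9,9,10,11,12,13,14,14,15,16,17,21]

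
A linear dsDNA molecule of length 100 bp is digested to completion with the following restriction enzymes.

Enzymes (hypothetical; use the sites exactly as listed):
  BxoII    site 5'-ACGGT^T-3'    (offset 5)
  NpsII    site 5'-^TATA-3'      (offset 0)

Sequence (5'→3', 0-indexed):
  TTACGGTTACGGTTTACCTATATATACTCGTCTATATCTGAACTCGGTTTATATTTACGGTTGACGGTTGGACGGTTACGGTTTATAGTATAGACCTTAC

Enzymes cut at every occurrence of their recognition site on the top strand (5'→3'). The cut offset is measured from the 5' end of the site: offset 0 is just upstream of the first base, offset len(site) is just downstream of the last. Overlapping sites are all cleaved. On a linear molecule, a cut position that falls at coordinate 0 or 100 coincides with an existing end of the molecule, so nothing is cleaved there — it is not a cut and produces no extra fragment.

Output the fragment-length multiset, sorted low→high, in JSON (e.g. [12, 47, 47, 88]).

[1,2,2,5,5,6,6,7,7,8,10,12,12,17]

Per-enzyme occurrences:
  BxoII (ACGGTT, off=5): starts [2, 8, 56, 63, 71, 77] → cuts [7, 13, 61, 68, 76, 82]
  NpsII (TATA, off=0): starts [18, 20, 22, 32, 49, 83, 88] → cuts [18, 20, 22, 32, 49, 83, 88]

Pooled cuts: [7, 13, 18, 20, 22, 32, 49, 61, 68, 76, 82, 83, 88]

Fragments:
  [0,7): 7 bp
  [7,13): 6 bp
  [13,18): 5 bp
  [18,20): 2 bp
  [20,22): 2 bp
  [22,32): 10 bp
  [32,49): 17 bp
  [49,61): 12 bp
  [61,68): 7 bp
  [68,76): 8 bp
  [76,82): 6 bp
  [82,83): 1 bp
  [83,88): 5 bp
  [88,100): 12 bp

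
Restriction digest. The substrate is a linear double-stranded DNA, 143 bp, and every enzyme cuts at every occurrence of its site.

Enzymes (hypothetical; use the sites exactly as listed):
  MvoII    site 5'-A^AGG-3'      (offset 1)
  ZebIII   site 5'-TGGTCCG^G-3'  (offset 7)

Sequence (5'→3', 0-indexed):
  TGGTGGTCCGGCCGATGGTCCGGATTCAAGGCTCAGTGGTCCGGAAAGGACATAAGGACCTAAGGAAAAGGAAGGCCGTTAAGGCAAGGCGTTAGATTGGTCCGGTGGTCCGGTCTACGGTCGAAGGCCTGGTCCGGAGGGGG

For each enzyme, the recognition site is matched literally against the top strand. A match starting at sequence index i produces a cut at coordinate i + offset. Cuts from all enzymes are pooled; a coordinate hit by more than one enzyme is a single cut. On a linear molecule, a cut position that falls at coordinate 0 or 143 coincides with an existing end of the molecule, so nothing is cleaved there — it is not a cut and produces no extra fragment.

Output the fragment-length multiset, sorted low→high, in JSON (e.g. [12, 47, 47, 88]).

Per-enzyme occurrences:
  MvoII (AAGG, off=1): starts [27, 45, 53, 61, 67, 71, 80, 85, 123] → cuts [28, 46, 54, 62, 68, 72, 81, 86, 124]
  ZebIII (TGGTCCGG, off=7): starts [3, 15, 36, 97, 105, 129] → cuts [10, 22, 43, 104, 112, 136]

All cut coordinates (distinct, sorted): [10, 22, 28, 43, 46, 54, 62, 68, 72, 81, 86, 104, 112, 124, 136]

Fragments:
  [0,10): 10 bp
  [10,22): 12 bp
  [22,28): 6 bp
  [28,43): 15 bp
  [43,46): 3 bp
  [46,54): 8 bp
  [54,62): 8 bp
  [62,68): 6 bp
  [68,72): 4 bp
  [72,81): 9 bp
  [81,86): 5 bp
  [86,104): 18 bp
  [104,112): 8 bp
  [112,124): 12 bp
  [124,136): 12 bp
  [136,143): 7 bp

[3,4,5,6,6,7,8,8,8,9,10,12,12,12,15,18]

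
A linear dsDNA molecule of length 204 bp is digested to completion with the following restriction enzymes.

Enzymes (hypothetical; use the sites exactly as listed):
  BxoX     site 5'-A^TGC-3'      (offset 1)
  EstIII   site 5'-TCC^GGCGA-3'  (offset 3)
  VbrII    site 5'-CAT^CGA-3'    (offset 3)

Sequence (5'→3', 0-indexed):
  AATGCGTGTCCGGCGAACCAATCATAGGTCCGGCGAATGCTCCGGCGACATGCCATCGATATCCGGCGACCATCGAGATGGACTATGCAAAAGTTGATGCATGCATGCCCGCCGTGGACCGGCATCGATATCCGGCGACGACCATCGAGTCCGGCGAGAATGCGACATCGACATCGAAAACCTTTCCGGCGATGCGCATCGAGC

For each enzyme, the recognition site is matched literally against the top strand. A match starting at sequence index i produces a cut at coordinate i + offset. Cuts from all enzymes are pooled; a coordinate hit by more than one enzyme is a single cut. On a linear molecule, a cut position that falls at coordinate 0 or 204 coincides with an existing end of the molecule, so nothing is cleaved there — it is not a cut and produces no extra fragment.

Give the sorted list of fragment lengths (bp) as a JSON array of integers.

[2,4,4,5,5,6,6,6,6,7,7,7,8,8,8,8,9,9,12,12,12,13,20,20]

Site scan:
  BxoX (ATGC, off=1): starts [1, 36, 49, 84, 96, 100, 104, 159, 191] → cuts [2, 37, 50, 85, 97, 101, 105, 160, 192]
  EstIII (TCCGGCGA, off=3): starts [8, 28, 40, 61, 130, 149, 184] → cuts [11, 31, 43, 64, 133, 152, 187]
  VbrII (CATCGA, off=3): starts [53, 70, 122, 142, 165, 171, 196] → cuts [56, 73, 125, 145, 168, 174, 199]

Pooled cuts: [2, 11, 31, 37, 43, 50, 56, 64, 73, 85, 97, 101, 105, 125, 133, 145, 152, 160, 168, 174, 187, 192, 199]

Fragment lengths:
  [0,2): 2 bp
  [2,11): 9 bp
  [11,31): 20 bp
  [31,37): 6 bp
  [37,43): 6 bp
  [43,50): 7 bp
  [50,56): 6 bp
  [56,64): 8 bp
  [64,73): 9 bp
  [73,85): 12 bp
  [85,97): 12 bp
  [97,101): 4 bp
  [101,105): 4 bp
  [105,125): 20 bp
  [125,133): 8 bp
  [133,145): 12 bp
  [145,152): 7 bp
  [152,160): 8 bp
  [160,168): 8 bp
  [168,174): 6 bp
  [174,187): 13 bp
  [187,192): 5 bp
  [192,199): 7 bp
  [199,204): 5 bp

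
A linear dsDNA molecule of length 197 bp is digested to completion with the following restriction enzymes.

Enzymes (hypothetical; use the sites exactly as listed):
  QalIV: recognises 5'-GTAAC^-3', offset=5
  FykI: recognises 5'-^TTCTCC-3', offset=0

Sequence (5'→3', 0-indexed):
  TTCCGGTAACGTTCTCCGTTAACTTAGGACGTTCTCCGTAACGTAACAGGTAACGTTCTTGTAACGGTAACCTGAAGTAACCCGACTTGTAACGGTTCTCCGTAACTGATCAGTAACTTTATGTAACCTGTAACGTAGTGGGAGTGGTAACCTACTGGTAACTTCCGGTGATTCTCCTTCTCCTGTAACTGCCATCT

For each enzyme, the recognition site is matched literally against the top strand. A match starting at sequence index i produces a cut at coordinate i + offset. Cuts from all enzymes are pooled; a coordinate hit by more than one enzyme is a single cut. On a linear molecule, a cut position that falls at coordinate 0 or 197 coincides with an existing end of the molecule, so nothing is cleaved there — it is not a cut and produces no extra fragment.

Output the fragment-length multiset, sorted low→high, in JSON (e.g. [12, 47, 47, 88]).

Per-enzyme occurrences:
  QalIV GTAAC/5: at [5, 37, 42, 49, 60, 66, 76, 88, 101, 112, 122, 129, 146, 157, 184] ⇒ [10, 42, 47, 54, 65, 71, 81, 93, 106, 117, 127, 134, 151, 162, 189]
  FykI TTCTCC/0: at [11, 31, 95, 171, 177] ⇒ [11, 31, 95, 171, 177]

All cut coordinates (distinct, sorted): [10, 11, 31, 42, 47, 54, 65, 71, 81, 93, 95, 106, 117, 127, 134, 151, 162, 171, 177, 189]

Fragments:
  [0,10): 10 bp
  [10,11): 1 bp
  [11,31): 20 bp
  [31,42): 11 bp
  [42,47): 5 bp
  [47,54): 7 bp
  [54,65): 11 bp
  [65,71): 6 bp
  [71,81): 10 bp
  [81,93): 12 bp
  [93,95): 2 bp
  [95,106): 11 bp
  [106,117): 11 bp
  [117,127): 10 bp
  [127,134): 7 bp
  [134,151): 17 bp
  [151,162): 11 bp
  [162,171): 9 bp
  [171,177): 6 bp
  [177,189): 12 bp
  [189,197): 8 bp

[1,2,5,6,6,7,7,8,9,10,10,10,11,11,11,11,11,12,12,17,20]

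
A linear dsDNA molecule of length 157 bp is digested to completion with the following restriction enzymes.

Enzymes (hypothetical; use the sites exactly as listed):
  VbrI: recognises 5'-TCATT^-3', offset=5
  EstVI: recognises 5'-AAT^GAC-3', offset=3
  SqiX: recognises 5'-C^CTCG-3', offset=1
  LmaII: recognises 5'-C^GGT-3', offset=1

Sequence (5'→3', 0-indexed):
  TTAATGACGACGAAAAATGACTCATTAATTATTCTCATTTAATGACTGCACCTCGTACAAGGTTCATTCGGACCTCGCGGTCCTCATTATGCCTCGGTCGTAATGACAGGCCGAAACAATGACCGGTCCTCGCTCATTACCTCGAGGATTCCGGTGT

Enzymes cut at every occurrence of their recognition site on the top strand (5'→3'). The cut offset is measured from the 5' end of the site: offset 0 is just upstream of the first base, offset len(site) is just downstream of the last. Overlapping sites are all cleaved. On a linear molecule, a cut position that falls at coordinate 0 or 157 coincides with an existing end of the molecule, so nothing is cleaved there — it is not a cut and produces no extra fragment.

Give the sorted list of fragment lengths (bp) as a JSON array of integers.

Site scan:
  VbrI (TCATT, off=5): starts [21, 34, 63, 83, 133] → cuts [26, 39, 68, 88, 138]
  EstVI (AATGAC, off=3): starts [2, 15, 40, 101, 117] → cuts [5, 18, 43, 104, 120]
  SqiX (CCTCG, off=1): starts [50, 72, 91, 127, 139] → cuts [51, 73, 92, 128, 140]
  LmaII (CGGT, off=1): starts [77, 94, 123, 151] → cuts [78, 95, 124, 152]

Pooled cuts: [5, 18, 26, 39, 43, 51, 68, 73, 78, 88, 92, 95, 104, 120, 124, 128, 138, 140, 152]

Fragments:
  [0,5): 5 bp
  [5,18): 13 bp
  [18,26): 8 bp
  [26,39): 13 bp
  [39,43): 4 bp
  [43,51): 8 bp
  [51,68): 17 bp
  [68,73): 5 bp
  [73,78): 5 bp
  [78,88): 10 bp
  [88,92): 4 bp
  [92,95): 3 bp
  [95,104): 9 bp
  [104,120): 16 bp
  [120,124): 4 bp
  [124,128): 4 bp
  [128,138): 10 bp
  [138,140): 2 bp
  [140,152): 12 bp
  [152,157): 5 bp

[2,3,4,4,4,4,5,5,5,5,8,8,9,10,10,12,13,13,16,17]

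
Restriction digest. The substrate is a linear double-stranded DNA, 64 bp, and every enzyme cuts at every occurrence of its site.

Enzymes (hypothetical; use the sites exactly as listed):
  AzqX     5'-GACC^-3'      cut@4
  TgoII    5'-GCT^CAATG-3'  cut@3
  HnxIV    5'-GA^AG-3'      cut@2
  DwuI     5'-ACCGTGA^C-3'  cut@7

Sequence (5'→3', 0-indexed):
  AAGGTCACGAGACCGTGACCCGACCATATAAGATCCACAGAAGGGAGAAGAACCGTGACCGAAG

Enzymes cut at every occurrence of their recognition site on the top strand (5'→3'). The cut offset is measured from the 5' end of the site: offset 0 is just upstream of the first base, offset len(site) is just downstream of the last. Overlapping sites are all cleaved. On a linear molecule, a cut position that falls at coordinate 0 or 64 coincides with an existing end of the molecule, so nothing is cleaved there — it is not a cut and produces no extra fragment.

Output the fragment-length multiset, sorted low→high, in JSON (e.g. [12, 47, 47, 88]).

[2,2,2,2,4,5,7,10,14,16]

Site scan:
  AzqX GACC/4: at [10, 16, 21, 56] ⇒ [14, 20, 25, 60]
  TgoII (GCTCAATG, off=3): no sites
  HnxIV GAAG/2: at [39, 46, 60] ⇒ [41, 48, 62]
  DwuI ACCGTGAC/7: at [11, 51] ⇒ [18, 58]

Pooled cuts: [14, 18, 20, 25, 41, 48, 58, 60, 62]

Fragment lengths:
  [0,14): 14 bp
  [14,18): 4 bp
  [18,20): 2 bp
  [20,25): 5 bp
  [25,41): 16 bp
  [41,48): 7 bp
  [48,58): 10 bp
  [58,60): 2 bp
  [60,62): 2 bp
  [62,64): 2 bp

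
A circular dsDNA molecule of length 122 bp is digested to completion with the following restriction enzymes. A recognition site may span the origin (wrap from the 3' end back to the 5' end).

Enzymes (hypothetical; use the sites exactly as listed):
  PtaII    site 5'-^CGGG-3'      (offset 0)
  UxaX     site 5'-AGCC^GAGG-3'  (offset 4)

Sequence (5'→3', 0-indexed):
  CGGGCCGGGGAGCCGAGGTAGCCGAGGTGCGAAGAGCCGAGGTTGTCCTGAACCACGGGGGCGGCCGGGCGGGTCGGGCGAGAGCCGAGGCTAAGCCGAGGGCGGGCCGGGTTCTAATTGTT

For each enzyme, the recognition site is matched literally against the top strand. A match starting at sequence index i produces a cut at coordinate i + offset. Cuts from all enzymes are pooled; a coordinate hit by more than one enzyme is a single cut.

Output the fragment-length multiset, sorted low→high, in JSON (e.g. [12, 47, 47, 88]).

[4,5,5,5,5,9,9,10,11,12,15,15,17]

Per-enzyme occurrences:
  PtaII CGGG/0: at [0, 5, 55, 65, 69, 74, 102, 107] ⇒ [0, 5, 55, 65, 69, 74, 102, 107]
  UxaX AGCCGAGG/4: at [10, 19, 34, 82, 93] ⇒ [14, 23, 38, 86, 97]

Pooled cuts: [0, 5, 14, 23, 38, 55, 65, 69, 74, 86, 97, 102, 107]

Fragments:
  0→5: 5 bp
  5→14: 9 bp
  14→23: 9 bp
  23→38: 15 bp
  38→55: 17 bp
  55→65: 10 bp
  65→69: 4 bp
  69→74: 5 bp
  74→86: 12 bp
  86→97: 11 bp
  97→102: 5 bp
  102→107: 5 bp
  107→0 (wrap): 122-107+0 = 15 bp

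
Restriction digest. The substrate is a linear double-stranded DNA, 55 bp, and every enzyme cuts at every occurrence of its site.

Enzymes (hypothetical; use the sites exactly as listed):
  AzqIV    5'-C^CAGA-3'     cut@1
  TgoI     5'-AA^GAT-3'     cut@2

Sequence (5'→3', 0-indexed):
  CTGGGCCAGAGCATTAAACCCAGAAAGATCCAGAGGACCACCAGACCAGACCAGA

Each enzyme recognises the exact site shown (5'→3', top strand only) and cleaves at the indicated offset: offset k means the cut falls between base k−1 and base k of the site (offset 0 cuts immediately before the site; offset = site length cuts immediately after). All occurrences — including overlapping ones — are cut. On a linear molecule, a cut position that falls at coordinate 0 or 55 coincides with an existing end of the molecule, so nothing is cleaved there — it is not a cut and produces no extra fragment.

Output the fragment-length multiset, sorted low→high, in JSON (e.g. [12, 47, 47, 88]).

[4,4,5,5,6,6,11,14]

Scan for sites:
  AzqIV CCAGA/1: at [5, 19, 29, 40, 45, 50] ⇒ [6, 20, 30, 41, 46, 51]
  TgoI AAGAT/2: at [24] ⇒ [26]

All cut coordinates (distinct, sorted): [6, 20, 26, 30, 41, 46, 51]

Fragment lengths:
  [0,6): 6 bp
  [6,20): 14 bp
  [20,26): 6 bp
  [26,30): 4 bp
  [30,41): 11 bp
  [41,46): 5 bp
  [46,51): 5 bp
  [51,55): 4 bp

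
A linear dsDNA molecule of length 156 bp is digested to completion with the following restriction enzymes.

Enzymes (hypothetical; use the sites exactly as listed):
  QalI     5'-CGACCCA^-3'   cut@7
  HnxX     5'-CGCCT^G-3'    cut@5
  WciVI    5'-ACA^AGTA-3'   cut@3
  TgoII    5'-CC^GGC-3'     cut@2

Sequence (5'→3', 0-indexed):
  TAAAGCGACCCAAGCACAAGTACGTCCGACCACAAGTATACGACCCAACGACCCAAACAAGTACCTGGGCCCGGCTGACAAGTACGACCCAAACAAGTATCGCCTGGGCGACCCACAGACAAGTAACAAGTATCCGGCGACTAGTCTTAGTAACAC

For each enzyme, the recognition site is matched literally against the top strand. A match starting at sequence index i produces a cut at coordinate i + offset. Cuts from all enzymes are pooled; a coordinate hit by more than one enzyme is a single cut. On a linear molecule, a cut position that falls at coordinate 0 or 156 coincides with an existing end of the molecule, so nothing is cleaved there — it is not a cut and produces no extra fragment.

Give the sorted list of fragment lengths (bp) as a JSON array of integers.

Scan for sites:
  QalI CGACCCA/7: at [5, 40, 48, 84, 108] ⇒ [12, 47, 55, 91, 115]
  HnxX CGCCTG/5: at [100] ⇒ [105]
  WciVI ACAAGTA/3: at [15, 31, 56, 77, 92, 118, 125] ⇒ [18, 34, 59, 80, 95, 121, 128]
  TgoII CCGGC/2: at [70, 133] ⇒ [72, 135]

All cut coordinates (distinct, sorted): [12, 18, 34, 47, 55, 59, 72, 80, 91, 95, 105, 115, 121, 128, 135]

Fragments:
  [0,12): 12 bp
  [12,18): 6 bp
  [18,34): 16 bp
  [34,47): 13 bp
  [47,55): 8 bp
  [55,59): 4 bp
  [59,72): 13 bp
  [72,80): 8 bp
  [80,91): 11 bp
  [91,95): 4 bp
  [95,105): 10 bp
  [105,115): 10 bp
  [115,121): 6 bp
  [121,128): 7 bp
  [128,135): 7 bp
  [135,156): 21 bp

[4,4,6,6,7,7,8,8,10,10,11,12,13,13,16,21]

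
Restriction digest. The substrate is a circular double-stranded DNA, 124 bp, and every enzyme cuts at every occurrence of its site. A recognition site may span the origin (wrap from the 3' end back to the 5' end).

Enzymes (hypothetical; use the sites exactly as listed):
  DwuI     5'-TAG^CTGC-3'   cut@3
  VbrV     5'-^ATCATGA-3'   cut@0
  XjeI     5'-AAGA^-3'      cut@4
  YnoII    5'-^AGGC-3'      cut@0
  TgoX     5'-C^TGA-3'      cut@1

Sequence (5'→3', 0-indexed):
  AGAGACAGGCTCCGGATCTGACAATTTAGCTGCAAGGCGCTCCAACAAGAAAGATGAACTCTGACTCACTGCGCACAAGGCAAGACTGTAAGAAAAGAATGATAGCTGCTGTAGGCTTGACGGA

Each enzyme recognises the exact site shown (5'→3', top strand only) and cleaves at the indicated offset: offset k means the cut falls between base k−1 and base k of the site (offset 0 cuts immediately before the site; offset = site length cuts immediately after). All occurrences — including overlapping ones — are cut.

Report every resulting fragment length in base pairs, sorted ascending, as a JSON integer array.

Per-enzyme occurrences:
  DwuI TAGCTGC/3: at [26, 102] ⇒ [29, 105]
  VbrV (ATCATGA, off=0): no sites
  XjeI AAGA/4: at [46, 50, 81, 89, 94, 123] ⇒ [3, 50, 54, 85, 93, 98]
  YnoII AGGC/0: at [6, 34, 77, 112] ⇒ [6, 34, 77, 112]
  TgoX CTGA/1: at [17, 60] ⇒ [18, 61]

Pooled cuts: [3, 6, 18, 29, 34, 50, 54, 61, 77, 85, 93, 98, 105, 112]

Fragment lengths:
  3→6: 3 bp
  6→18: 12 bp
  18→29: 11 bp
  29→34: 5 bp
  34→50: 16 bp
  50→54: 4 bp
  54→61: 7 bp
  61→77: 16 bp
  77→85: 8 bp
  85→93: 8 bp
  93→98: 5 bp
  98→105: 7 bp
  105→112: 7 bp
  112→3 (wrap): 124-112+3 = 15 bp

[3,4,5,5,7,7,7,8,8,11,12,15,16,16]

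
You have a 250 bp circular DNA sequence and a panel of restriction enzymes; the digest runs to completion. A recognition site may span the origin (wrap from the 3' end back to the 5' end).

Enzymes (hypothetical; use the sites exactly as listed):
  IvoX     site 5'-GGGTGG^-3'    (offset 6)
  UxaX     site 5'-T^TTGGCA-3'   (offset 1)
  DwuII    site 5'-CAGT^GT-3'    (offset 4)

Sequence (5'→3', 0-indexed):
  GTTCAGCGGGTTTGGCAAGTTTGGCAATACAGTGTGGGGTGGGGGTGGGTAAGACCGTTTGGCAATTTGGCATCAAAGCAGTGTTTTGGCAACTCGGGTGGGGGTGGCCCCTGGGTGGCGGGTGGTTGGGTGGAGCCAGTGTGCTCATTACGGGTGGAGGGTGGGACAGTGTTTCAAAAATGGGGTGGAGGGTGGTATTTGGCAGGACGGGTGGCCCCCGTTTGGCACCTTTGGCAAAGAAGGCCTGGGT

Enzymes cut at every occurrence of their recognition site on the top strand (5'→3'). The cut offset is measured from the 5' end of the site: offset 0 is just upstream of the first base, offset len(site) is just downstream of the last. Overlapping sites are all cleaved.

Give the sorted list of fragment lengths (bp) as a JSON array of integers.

[3,3,6,6,6,7,7,7,7,7,8,8,9,9,9,10,11,13,16,16,16,17,18,31]

Scan for sites:
  IvoX GGGTGG/6: at [36, 42, 95, 101, 112, 119, 127, 151, 158, 182, 189, 208] ⇒ [42, 48, 101, 107, 118, 125, 133, 157, 164, 188, 195, 214]
  UxaX TTTGGCA/1: at [10, 19, 57, 65, 84, 197, 220, 229] ⇒ [11, 20, 58, 66, 85, 198, 221, 230]
  DwuII CAGTGT/4: at [29, 78, 136, 166] ⇒ [33, 82, 140, 170]

All cut coordinates (distinct, sorted): [11, 20, 33, 42, 48, 58, 66, 82, 85, 101, 107, 118, 125, 133, 140, 157, 164, 170, 188, 195, 198, 214, 221, 230]

Fragments:
  11→20: 9 bp
  20→33: 13 bp
  33→42: 9 bp
  42→48: 6 bp
  48→58: 10 bp
  58→66: 8 bp
  66→82: 16 bp
  82→85: 3 bp
  85→101: 16 bp
  101→107: 6 bp
  107→118: 11 bp
  118→125: 7 bp
  125→133: 8 bp
  133→140: 7 bp
  140→157: 17 bp
  157→164: 7 bp
  164→170: 6 bp
  170→188: 18 bp
  188→195: 7 bp
  195→198: 3 bp
  198→214: 16 bp
  214→221: 7 bp
  221→230: 9 bp
  230→11 (wrap): 250-230+11 = 31 bp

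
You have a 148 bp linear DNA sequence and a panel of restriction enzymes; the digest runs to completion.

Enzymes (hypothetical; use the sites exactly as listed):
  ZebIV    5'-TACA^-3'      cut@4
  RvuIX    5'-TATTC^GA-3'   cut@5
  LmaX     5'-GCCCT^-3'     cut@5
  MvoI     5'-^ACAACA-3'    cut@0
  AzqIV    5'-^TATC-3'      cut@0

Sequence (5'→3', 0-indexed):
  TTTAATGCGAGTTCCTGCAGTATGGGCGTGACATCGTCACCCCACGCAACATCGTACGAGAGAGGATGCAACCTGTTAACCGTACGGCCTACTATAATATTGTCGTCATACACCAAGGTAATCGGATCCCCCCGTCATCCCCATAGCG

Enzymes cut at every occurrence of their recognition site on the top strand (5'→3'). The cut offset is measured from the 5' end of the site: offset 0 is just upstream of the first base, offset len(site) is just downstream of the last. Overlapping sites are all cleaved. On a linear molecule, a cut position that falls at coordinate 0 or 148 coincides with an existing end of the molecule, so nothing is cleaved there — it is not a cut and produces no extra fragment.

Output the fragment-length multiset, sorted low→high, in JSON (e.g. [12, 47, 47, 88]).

Scan for sites:
  ZebIV TACA/4: at [108] ⇒ [112]
  RvuIX (TATTCGA, off=5): no sites
  LmaX (GCCCT, off=5): no sites
  MvoI (ACAACA, off=0): no sites
  AzqIV (TATC, off=0): no sites

Pooled cuts: [112]

Fragment lengths:
  [0,112): 112 bp
  [112,148): 36 bp

[36,112]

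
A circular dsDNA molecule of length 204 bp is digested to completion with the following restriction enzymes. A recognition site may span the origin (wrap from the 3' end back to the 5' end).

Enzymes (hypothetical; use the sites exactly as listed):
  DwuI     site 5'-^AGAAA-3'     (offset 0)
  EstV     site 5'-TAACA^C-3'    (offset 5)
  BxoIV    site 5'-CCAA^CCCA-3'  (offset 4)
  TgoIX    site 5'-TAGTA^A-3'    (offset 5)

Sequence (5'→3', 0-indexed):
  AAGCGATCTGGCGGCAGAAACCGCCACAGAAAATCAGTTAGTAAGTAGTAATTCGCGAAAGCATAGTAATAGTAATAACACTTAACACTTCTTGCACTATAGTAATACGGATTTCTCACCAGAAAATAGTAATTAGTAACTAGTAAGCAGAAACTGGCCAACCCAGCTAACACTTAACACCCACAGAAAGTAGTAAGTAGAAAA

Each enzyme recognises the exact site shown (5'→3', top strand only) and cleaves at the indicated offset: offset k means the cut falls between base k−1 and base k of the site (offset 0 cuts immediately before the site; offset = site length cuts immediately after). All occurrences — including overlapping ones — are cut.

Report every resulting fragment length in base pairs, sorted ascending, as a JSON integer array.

[3,3,5,6,6,7,7,7,7,7,11,11,11,12,13,16,16,17,18,21]

Per-enzyme occurrences:
  DwuI (AGAAA, off=0): starts [15, 27, 120, 148, 184, 198] → cuts [15, 27, 120, 148, 184, 198]
  EstV (TAACAC, off=5): starts [75, 82, 167, 174] → cuts [80, 87, 172, 179]
  BxoIV (CCAACCCA, off=4): starts [157] → cuts [161]
  TgoIX (TAGTAA, off=5): starts [38, 45, 63, 69, 99, 126, 133, 140, 190] → cuts [43, 50, 68, 74, 104, 131, 138, 145, 195]

All cut coordinates (distinct, sorted): [15, 27, 43, 50, 68, 74, 80, 87, 104, 120, 131, 138, 145, 148, 161, 172, 179, 184, 195, 198]

Fragment lengths:
  15→27: 12 bp
  27→43: 16 bp
  43→50: 7 bp
  50→68: 18 bp
  68→74: 6 bp
  74→80: 6 bp
  80→87: 7 bp
  87→104: 17 bp
  104→120: 16 bp
  120→131: 11 bp
  131→138: 7 bp
  138→145: 7 bp
  145→148: 3 bp
  148→161: 13 bp
  161→172: 11 bp
  172→179: 7 bp
  179→184: 5 bp
  184→195: 11 bp
  195→198: 3 bp
  198→15 (wrap): 204-198+15 = 21 bp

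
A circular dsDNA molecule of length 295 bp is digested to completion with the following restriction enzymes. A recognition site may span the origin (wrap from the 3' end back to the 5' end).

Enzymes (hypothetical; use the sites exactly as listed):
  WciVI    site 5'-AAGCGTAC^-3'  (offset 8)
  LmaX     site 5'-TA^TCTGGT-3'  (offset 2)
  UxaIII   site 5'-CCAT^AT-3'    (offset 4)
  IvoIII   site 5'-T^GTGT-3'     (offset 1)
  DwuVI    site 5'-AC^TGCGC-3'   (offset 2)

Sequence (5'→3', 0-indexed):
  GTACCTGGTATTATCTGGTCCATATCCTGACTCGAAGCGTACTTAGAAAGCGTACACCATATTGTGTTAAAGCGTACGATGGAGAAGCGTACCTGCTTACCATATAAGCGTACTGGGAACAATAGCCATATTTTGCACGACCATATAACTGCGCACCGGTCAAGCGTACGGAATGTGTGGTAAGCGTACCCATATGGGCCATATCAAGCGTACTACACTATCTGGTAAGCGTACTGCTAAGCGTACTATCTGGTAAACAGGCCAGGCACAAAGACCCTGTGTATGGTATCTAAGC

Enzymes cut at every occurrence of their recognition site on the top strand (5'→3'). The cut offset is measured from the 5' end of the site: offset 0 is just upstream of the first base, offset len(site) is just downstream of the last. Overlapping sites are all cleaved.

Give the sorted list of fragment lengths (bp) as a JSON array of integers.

[2,3,4,5,5,5,7,9,9,10,10,11,11,12,13,14,14,15,15,15,16,19,20,21,30]

Per-enzyme occurrences:
  WciVI (AAGCGTAC, off=8): starts [34, 47, 69, 84, 105, 161, 181, 205, 226, 238, 291] → cuts [4, 42, 55, 77, 92, 113, 169, 189, 213, 234, 246]
  LmaX (TATCTGGT, off=2): starts [11, 218, 246] → cuts [13, 220, 248]
  UxaIII (CCATAT, off=4): starts [19, 56, 99, 125, 140, 189, 198] → cuts [23, 60, 103, 129, 144, 193, 202]
  IvoIII (TGTGT, off=1): starts [62, 173, 277] → cuts [63, 174, 278]
  DwuVI (ACTGCGC, off=2): starts [147] → cuts [149]

All cut coordinates (distinct, sorted): [4, 13, 23, 42, 55, 60, 63, 77, 92, 103, 113, 129, 144, 149, 169, 174, 189, 193, 202, 213, 220, 234, 246, 248, 278]

Fragments:
  4→13: 9 bp
  13→23: 10 bp
  23→42: 19 bp
  42→55: 13 bp
  55→60: 5 bp
  60→63: 3 bp
  63→77: 14 bp
  77→92: 15 bp
  92→103: 11 bp
  103→113: 10 bp
  113→129: 16 bp
  129→144: 15 bp
  144→149: 5 bp
  149→169: 20 bp
  169→174: 5 bp
  174→189: 15 bp
  189→193: 4 bp
  193→202: 9 bp
  202→213: 11 bp
  213→220: 7 bp
  220→234: 14 bp
  234→246: 12 bp
  246→248: 2 bp
  248→278: 30 bp
  278→4 (wrap): 295-278+4 = 21 bp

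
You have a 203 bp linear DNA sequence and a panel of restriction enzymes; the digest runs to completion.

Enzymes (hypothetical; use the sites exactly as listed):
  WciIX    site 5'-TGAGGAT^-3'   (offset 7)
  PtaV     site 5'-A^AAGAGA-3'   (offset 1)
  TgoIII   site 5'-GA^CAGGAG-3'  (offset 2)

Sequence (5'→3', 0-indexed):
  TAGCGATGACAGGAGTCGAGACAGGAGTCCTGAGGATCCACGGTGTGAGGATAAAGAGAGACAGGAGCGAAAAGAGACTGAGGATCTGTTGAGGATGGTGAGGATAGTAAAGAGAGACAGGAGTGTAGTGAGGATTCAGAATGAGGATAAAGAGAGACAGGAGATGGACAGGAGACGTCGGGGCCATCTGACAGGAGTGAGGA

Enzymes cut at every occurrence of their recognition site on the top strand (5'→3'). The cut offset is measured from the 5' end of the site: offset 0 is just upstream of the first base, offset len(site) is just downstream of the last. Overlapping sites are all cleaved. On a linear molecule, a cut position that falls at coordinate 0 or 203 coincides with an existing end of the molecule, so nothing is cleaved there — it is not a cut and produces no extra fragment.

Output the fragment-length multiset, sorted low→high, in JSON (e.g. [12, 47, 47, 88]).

Site scan:
  WciIX TGAGGAT/7: at [30, 45, 78, 89, 98, 128, 141] ⇒ [37, 52, 85, 96, 105, 135, 148]
  PtaV AAAGAGA/1: at [52, 70, 108, 148] ⇒ [53, 71, 109, 149]
  TgoIII GACAGGAG/2: at [7, 19, 59, 115, 155, 166, 189] ⇒ [9, 21, 61, 117, 157, 168, 191]

All cut coordinates (distinct, sorted): [9, 21, 37, 52, 53, 61, 71, 85, 96, 105, 109, 117, 135, 148, 149, 157, 168, 191]

Fragments:
  [0,9): 9 bp
  [9,21): 12 bp
  [21,37): 16 bp
  [37,52): 15 bp
  [52,53): 1 bp
  [53,61): 8 bp
  [61,71): 10 bp
  [71,85): 14 bp
  [85,96): 11 bp
  [96,105): 9 bp
  [105,109): 4 bp
  [109,117): 8 bp
  [117,135): 18 bp
  [135,148): 13 bp
  [148,149): 1 bp
  [149,157): 8 bp
  [157,168): 11 bp
  [168,191): 23 bp
  [191,203): 12 bp

[1,1,4,8,8,8,9,9,10,11,11,12,12,13,14,15,16,18,23]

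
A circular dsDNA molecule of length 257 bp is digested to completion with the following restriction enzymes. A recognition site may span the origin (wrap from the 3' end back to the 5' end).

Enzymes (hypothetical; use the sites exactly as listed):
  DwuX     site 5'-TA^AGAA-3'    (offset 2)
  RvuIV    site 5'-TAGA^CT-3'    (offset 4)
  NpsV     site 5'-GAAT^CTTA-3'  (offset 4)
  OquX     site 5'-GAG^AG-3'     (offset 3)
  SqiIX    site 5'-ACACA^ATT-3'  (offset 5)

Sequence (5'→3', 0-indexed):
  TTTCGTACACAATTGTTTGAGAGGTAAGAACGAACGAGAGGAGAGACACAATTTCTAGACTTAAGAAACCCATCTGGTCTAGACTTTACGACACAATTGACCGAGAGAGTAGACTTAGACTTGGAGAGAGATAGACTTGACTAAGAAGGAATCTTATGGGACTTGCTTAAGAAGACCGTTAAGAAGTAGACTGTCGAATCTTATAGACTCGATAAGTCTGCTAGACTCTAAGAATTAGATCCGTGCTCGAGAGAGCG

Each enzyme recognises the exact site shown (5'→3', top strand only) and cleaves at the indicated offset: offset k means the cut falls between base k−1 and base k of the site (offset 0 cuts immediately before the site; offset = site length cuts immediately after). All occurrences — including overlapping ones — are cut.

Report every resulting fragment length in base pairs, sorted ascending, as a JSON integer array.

Scan for sites:
  DwuX TAAGAA/2: at [24, 61, 141, 167, 179, 228] ⇒ [26, 63, 143, 169, 181, 230]
  RvuIV TAGACT/4: at [55, 79, 109, 115, 131, 186, 203, 221] ⇒ [59, 83, 113, 119, 135, 190, 207, 225]
  NpsV GAATCTTA/4: at [148, 195] ⇒ [152, 199]
  OquX GAGAG/3: at [18, 35, 40, 102, 104, 123, 125, 248, 250] ⇒ [21, 38, 43, 105, 107, 126, 128, 251, 253]
  SqiIX ACACAATT/5: at [6, 45, 90] ⇒ [11, 50, 95]

All cut coordinates (distinct, sorted): [11, 21, 26, 38, 43, 50, 59, 63, 83, 95, 105, 107, 113, 119, 126, 128, 135, 143, 152, 169, 181, 190, 199, 207, 225, 230, 251, 253]

Fragments:
  11→21: 10 bp
  21→26: 5 bp
  26→38: 12 bp
  38→43: 5 bp
  43→50: 7 bp
  50→59: 9 bp
  59→63: 4 bp
  63→83: 20 bp
  83→95: 12 bp
  95→105: 10 bp
  105→107: 2 bp
  107→113: 6 bp
  113→119: 6 bp
  119→126: 7 bp
  126→128: 2 bp
  128→135: 7 bp
  135→143: 8 bp
  143→152: 9 bp
  152→169: 17 bp
  169→181: 12 bp
  181→190: 9 bp
  190→199: 9 bp
  199→207: 8 bp
  207→225: 18 bp
  225→230: 5 bp
  230→251: 21 bp
  251→253: 2 bp
  253→11 (wrap): 257-253+11 = 15 bp

[2,2,2,4,5,5,5,6,6,7,7,7,8,8,9,9,9,9,10,10,12,12,12,15,17,18,20,21]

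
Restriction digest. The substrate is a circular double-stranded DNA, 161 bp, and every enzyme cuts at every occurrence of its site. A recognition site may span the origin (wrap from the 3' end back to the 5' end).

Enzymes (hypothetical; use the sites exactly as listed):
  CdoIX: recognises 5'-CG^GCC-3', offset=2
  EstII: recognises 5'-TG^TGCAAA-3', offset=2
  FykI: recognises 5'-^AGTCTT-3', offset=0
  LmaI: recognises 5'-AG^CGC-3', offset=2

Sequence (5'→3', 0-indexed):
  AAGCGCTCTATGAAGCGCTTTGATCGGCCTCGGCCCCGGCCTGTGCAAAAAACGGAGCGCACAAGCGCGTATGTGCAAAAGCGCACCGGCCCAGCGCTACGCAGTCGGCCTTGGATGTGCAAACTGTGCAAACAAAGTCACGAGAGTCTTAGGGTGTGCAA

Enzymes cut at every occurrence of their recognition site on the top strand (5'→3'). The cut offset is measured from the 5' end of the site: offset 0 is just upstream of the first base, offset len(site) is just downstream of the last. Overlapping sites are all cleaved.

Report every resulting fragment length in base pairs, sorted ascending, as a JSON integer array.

Per-enzyme occurrences:
  CdoIX (CGGCC, off=2): starts [24, 30, 36, 86, 105] → cuts [26, 32, 38, 88, 107]
  EstII (TGTGCAAA, off=2): starts [41, 71, 115, 124, 154] → cuts [43, 73, 117, 126, 156]
  FykI (AGTCTT, off=0): starts [144] → cuts [144]
  LmaI (AGCGC, off=2): starts [1, 13, 55, 63, 79, 92] → cuts [3, 15, 57, 65, 81, 94]

All cut coordinates (distinct, sorted): [3, 15, 26, 32, 38, 43, 57, 65, 73, 81, 88, 94, 107, 117, 126, 144, 156]

Fragments:
  3→15: 12 bp
  15→26: 11 bp
  26→32: 6 bp
  32→38: 6 bp
  38→43: 5 bp
  43→57: 14 bp
  57→65: 8 bp
  65→73: 8 bp
  73→81: 8 bp
  81→88: 7 bp
  88→94: 6 bp
  94→107: 13 bp
  107→117: 10 bp
  117→126: 9 bp
  126→144: 18 bp
  144→156: 12 bp
  156→3 (wrap): 161-156+3 = 8 bp

[5,6,6,6,7,8,8,8,8,9,10,11,12,12,13,14,18]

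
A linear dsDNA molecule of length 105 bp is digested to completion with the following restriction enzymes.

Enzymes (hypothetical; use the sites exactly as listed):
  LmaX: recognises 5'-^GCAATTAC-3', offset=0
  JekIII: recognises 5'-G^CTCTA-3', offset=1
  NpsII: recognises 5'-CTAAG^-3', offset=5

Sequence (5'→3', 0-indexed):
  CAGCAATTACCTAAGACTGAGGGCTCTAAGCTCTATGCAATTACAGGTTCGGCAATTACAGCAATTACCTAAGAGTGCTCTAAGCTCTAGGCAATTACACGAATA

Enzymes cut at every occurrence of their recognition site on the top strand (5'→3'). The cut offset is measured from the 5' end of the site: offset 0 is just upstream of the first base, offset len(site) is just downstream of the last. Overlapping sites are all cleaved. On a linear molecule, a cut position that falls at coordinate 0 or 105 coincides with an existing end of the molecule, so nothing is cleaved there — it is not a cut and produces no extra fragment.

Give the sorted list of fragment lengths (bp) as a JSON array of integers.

[2,4,6,6,7,7,8,9,13,13,15,15]

Scan for sites:
  LmaX (GCAATTAC, off=0): starts [2, 36, 51, 60, 90] → cuts [2, 36, 51, 60, 90]
  JekIII (GCTCTA, off=1): starts [22, 29, 76, 83] → cuts [23, 30, 77, 84]
  NpsII (CTAAG, off=5): starts [10, 25, 68, 79] → cuts [15, 30, 73, 84]

All cut coordinates (distinct, sorted): [2, 15, 23, 30, 36, 51, 60, 73, 77, 84, 90]

Fragment lengths:
  [0,2): 2 bp
  [2,15): 13 bp
  [15,23): 8 bp
  [23,30): 7 bp
  [30,36): 6 bp
  [36,51): 15 bp
  [51,60): 9 bp
  [60,73): 13 bp
  [73,77): 4 bp
  [77,84): 7 bp
  [84,90): 6 bp
  [90,105): 15 bp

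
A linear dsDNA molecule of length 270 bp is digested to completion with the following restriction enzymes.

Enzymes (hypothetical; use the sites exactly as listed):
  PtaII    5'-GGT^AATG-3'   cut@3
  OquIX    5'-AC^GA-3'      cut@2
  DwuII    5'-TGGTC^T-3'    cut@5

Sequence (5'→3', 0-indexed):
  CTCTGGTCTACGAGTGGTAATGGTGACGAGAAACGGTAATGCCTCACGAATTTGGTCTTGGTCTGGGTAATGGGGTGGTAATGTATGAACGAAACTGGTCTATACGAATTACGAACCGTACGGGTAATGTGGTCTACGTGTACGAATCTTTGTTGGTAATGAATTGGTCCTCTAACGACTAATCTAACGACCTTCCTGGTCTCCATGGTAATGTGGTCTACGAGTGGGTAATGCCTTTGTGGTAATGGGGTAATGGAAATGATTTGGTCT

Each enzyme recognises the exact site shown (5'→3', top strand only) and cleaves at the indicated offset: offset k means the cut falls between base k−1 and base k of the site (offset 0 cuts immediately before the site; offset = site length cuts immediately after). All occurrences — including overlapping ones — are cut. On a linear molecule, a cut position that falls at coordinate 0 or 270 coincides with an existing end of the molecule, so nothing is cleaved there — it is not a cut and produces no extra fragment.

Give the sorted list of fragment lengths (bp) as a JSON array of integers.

[1,3,3,5,5,6,7,7,8,8,8,8,9,9,9,9,10,10,10,10,11,11,12,13,13,14,14,18,19]

Site scan:
  PtaII GGTAATG/3: at [15, 34, 65, 76, 122, 154, 206, 226, 240, 248] ⇒ [18, 37, 68, 79, 125, 157, 209, 229, 243, 251]
  OquIX ACGA/2: at [9, 25, 45, 88, 103, 110, 141, 174, 186, 219] ⇒ [11, 27, 47, 90, 105, 112, 143, 176, 188, 221]
  DwuII TGGTCT/5: at [3, 52, 58, 95, 129, 196, 213, 264] ⇒ [8, 57, 63, 100, 134, 201, 218, 269]

All cut coordinates (distinct, sorted): [8, 11, 18, 27, 37, 47, 57, 63, 68, 79, 90, 100, 105, 112, 125, 134, 143, 157, 176, 188, 201, 209, 218, 221, 229, 243, 251, 269]

Fragments:
  [0,8): 8 bp
  [8,11): 3 bp
  [11,18): 7 bp
  [18,27): 9 bp
  [27,37): 10 bp
  [37,47): 10 bp
  [47,57): 10 bp
  [57,63): 6 bp
  [63,68): 5 bp
  [68,79): 11 bp
  [79,90): 11 bp
  [90,100): 10 bp
  [100,105): 5 bp
  [105,112): 7 bp
  [112,125): 13 bp
  [125,134): 9 bp
  [134,143): 9 bp
  [143,157): 14 bp
  [157,176): 19 bp
  [176,188): 12 bp
  [188,201): 13 bp
  [201,209): 8 bp
  [209,218): 9 bp
  [218,221): 3 bp
  [221,229): 8 bp
  [229,243): 14 bp
  [243,251): 8 bp
  [251,269): 18 bp
  [269,270): 1 bp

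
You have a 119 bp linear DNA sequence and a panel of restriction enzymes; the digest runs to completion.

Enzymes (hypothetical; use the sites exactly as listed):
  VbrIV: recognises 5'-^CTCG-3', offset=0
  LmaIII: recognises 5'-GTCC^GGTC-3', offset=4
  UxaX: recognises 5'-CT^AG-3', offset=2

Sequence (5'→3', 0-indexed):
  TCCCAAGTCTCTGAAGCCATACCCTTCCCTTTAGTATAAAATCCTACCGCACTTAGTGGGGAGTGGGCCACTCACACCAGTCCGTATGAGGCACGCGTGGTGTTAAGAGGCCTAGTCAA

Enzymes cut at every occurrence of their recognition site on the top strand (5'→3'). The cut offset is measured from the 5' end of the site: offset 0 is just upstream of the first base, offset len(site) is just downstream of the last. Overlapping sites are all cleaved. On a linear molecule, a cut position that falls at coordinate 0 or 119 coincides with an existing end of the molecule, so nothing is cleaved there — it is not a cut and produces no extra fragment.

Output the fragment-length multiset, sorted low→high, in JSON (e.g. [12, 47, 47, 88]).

[6,113]

Scan for sites:
  VbrIV (CTCG, off=0): no sites
  LmaIII (GTCCGGTC, off=4): no sites
  UxaX (CTAG, off=2): starts [111] → cuts [113]

All cut coordinates (distinct, sorted): [113]

Fragment lengths:
  [0,113): 113 bp
  [113,119): 6 bp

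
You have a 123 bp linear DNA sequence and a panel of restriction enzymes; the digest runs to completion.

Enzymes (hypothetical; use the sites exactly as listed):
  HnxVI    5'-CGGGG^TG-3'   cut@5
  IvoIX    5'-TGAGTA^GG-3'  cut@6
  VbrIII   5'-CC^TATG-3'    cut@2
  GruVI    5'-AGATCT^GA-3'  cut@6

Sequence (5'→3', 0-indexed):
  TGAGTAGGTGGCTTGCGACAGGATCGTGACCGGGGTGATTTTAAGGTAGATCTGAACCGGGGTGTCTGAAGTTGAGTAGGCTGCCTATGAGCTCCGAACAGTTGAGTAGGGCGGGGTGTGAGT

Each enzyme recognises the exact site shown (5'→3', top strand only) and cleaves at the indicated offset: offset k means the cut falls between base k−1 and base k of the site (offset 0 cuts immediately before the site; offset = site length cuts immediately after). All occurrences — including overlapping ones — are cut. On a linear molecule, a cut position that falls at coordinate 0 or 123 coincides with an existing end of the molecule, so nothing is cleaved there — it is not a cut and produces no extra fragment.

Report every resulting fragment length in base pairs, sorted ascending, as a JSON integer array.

[6,7,7,8,9,16,18,23,29]

Scan for sites:
  HnxVI (CGGGGTG, off=5): starts [30, 57, 111] → cuts [35, 62, 116]
  IvoIX (TGAGTAGG, off=6): starts [0, 72, 102] → cuts [6, 78, 108]
  VbrIII (CCTATG, off=2): starts [83] → cuts [85]
  GruVI (AGATCTGA, off=6): starts [47] → cuts [53]

Pooled cuts: [6, 35, 53, 62, 78, 85, 108, 116]

Fragment lengths:
  [0,6): 6 bp
  [6,35): 29 bp
  [35,53): 18 bp
  [53,62): 9 bp
  [62,78): 16 bp
  [78,85): 7 bp
  [85,108): 23 bp
  [108,116): 8 bp
  [116,123): 7 bp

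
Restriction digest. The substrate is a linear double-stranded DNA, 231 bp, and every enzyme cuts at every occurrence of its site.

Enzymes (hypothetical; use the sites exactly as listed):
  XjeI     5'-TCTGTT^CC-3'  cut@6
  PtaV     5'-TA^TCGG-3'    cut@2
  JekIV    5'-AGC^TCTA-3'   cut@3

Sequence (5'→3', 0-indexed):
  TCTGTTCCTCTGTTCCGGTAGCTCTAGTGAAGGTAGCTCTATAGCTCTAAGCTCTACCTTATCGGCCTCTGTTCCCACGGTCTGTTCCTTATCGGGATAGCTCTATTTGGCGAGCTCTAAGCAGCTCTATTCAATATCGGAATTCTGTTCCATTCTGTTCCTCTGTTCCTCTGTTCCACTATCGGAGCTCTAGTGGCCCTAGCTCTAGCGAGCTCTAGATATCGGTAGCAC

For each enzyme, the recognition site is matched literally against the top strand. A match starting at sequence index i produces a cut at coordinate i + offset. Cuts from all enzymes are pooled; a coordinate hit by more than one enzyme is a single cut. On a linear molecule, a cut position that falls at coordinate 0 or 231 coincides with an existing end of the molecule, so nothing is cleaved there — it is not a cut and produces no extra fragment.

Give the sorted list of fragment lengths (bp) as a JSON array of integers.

[5,6,6,7,7,8,8,8,8,8,8,9,10,10,10,10,10,11,12,13,13,14,15,15]

Scan for sites:
  XjeI (TCTGTTCC, off=6): starts [0, 8, 67, 80, 143, 153, 161, 169] → cuts [6, 14, 73, 86, 149, 159, 167, 175]
  PtaV (TATCGG, off=2): starts [59, 89, 134, 179, 219] → cuts [61, 91, 136, 181, 221]
  JekIV (AGCTCTA, off=3): starts [19, 34, 42, 49, 98, 112, 122, 185, 200, 210] → cuts [22, 37, 45, 52, 101, 115, 125, 188, 203, 213]

All cut coordinates (distinct, sorted): [6, 14, 22, 37, 45, 52, 61, 73, 86, 91, 101, 115, 125, 136, 149, 159, 167, 175, 181, 188, 203, 213, 221]

Fragment lengths:
  [0,6): 6 bp
  [6,14): 8 bp
  [14,22): 8 bp
  [22,37): 15 bp
  [37,45): 8 bp
  [45,52): 7 bp
  [52,61): 9 bp
  [61,73): 12 bp
  [73,86): 13 bp
  [86,91): 5 bp
  [91,101): 10 bp
  [101,115): 14 bp
  [115,125): 10 bp
  [125,136): 11 bp
  [136,149): 13 bp
  [149,159): 10 bp
  [159,167): 8 bp
  [167,175): 8 bp
  [175,181): 6 bp
  [181,188): 7 bp
  [188,203): 15 bp
  [203,213): 10 bp
  [213,221): 8 bp
  [221,231): 10 bp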